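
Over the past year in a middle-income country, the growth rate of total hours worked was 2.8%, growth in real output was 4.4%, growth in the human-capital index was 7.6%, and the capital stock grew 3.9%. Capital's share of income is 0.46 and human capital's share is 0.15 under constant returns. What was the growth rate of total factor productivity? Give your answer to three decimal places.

Total factor productivity growth was 0.374%.

Labor's share = 1 − 0.46 − 0.15 = 0.39.
The capital stock: 0.46 × 3.9 = 1.794 pp.
The human-capital index: 0.15 × 7.6 = 1.14 pp.
Total hours worked: 0.39 × 2.8 = 1.092 pp.
TFP growth = 4.4 − 4.026 = 0.374%.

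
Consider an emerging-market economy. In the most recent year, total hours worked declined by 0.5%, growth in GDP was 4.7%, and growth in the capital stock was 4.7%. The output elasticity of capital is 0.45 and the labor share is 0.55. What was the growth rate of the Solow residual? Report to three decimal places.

Labor's share = 1 − 0.45 = 0.55.
The capital stock: 0.45 × 4.7 = 2.115 pp.
Total hours worked: 0.55 × (-0.5) = -0.275 pp.
TFP growth = 4.7 − 1.84 = 2.86%.

The Solow residual growth was 2.860%.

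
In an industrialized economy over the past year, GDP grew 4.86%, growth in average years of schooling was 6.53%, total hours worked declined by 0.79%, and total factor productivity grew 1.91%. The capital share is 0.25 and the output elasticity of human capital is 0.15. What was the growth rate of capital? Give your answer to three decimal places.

Labor's share = 1 − 0.25 − 0.15 = 0.6.
gY = gA + 0.15×6.53 + 0.6×(-0.79) + 0.25×g.
0.25×g = 4.86 − 1.91 − 0.5055 = 2.4445.
g = 2.4445 / 0.25 = 9.778%.

Capital grew 9.778%.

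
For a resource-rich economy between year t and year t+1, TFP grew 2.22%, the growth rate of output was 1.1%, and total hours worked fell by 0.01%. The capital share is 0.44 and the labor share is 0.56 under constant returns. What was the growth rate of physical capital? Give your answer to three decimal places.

-2.533%

Labor's share = 1 − 0.44 = 0.56.
gY = gA + 0.56×(-0.01) + 0.44×g.
0.44×g = 1.1 − 2.22 + 0.0056 = -1.1144.
g = -1.1144 / 0.44 = -2.53273%.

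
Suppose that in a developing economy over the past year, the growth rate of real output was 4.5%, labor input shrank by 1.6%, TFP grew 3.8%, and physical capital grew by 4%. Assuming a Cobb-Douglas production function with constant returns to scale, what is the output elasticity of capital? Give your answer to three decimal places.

The output elasticity of capital is 0.411.

gY = gA + α·gK + (1−α)·gL, so gY − gA − gL = α(gK − gL).
4.5 − 3.8 + 1.6 = α × (4 − (-1.6)).
2.3 = 5.6 α, so α = 0.41071.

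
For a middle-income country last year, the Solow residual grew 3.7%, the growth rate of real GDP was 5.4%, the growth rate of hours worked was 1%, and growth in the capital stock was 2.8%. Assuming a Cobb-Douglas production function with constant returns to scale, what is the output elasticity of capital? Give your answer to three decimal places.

gY = gA + α·gK + (1−α)·gL, so gY − gA − gL = α(gK − gL).
5.4 − 3.7 − 1 = α × (2.8 − 1).
0.7 = 1.8 α, so α = 0.38889.

The output elasticity of capital is 0.389.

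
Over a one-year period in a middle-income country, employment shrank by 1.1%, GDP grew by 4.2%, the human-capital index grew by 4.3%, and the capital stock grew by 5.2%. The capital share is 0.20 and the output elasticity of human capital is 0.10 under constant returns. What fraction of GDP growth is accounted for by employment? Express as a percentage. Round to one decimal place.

Labor's share = 1 − 0.2 − 0.1 = 0.7.
Employment contributed 0.7 × (-1.1) = -0.77 pp.
Share of growth = -0.77 / 4.2 × 100 = -18.333%.

-18.3%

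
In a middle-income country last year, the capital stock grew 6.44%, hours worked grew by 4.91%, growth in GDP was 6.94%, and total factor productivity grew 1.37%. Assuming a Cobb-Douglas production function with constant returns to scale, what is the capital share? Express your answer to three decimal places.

gY = gA + α·gK + (1−α)·gL, so gY − gA − gL = α(gK − gL).
6.94 − 1.37 − 4.91 = α × (6.44 − 4.91).
0.66 = 1.53 α, so α = 0.43137.

0.431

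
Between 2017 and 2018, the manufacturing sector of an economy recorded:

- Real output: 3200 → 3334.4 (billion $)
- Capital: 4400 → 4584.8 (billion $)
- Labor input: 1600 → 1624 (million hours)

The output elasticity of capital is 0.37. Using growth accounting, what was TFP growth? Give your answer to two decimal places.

Real output growth = (3334.4 − 3200) / 3200 = 4.2%.
Capital growth = (4584.8 − 4400) / 4400 = 4.2%.
Labor input growth = (1624 − 1600) / 1600 = 1.5%.
Labor's share = 1 − 0.37 = 0.63.
Capital: 0.37 × 4.2 = 1.554 pp.
Labor input: 0.63 × 1.5 = 0.945 pp.
TFP growth = 4.2 − 2.499 = 1.701%.

1.70%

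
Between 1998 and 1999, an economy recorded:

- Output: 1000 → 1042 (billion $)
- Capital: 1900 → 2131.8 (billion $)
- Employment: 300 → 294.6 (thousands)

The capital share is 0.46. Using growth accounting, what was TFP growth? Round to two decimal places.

Output growth = (1042 − 1000) / 1000 = 4.2%.
Capital growth = (2131.8 − 1900) / 1900 = 12.2%.
Employment growth = (294.6 − 300) / 300 = -1.8%.
Labor's share = 1 − 0.46 = 0.54.
Capital: 0.46 × 12.2 = 5.612 pp.
Employment: 0.54 × (-1.8) = -0.972 pp.
TFP growth = 4.2 − 4.64 = -0.44%.

-0.44%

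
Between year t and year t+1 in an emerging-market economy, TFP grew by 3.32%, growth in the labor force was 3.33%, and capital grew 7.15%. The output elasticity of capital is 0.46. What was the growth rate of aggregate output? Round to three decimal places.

8.407%

Labor's share = 1 − 0.46 = 0.54.
Capital: 0.46 × 7.15 = 3.289 pp.
The labor force: 0.54 × 3.33 = 1.7982 pp.
Output growth = 3.32 + 5.0872 = 8.4072%.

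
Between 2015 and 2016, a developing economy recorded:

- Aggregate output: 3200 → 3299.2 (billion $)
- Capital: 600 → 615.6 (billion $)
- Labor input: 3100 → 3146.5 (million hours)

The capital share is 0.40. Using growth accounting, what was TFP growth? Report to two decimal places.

TFP growth was 1.16%.

Aggregate output growth = (3299.2 − 3200) / 3200 = 3.1%.
Capital growth = (615.6 − 600) / 600 = 2.6%.
Labor input growth = (3146.5 − 3100) / 3100 = 1.5%.
Labor's share = 1 − 0.4 = 0.6.
Capital: 0.4 × 2.6 = 1.04 pp.
Labor input: 0.6 × 1.5 = 0.9 pp.
TFP growth = 3.1 − 1.94 = 1.16%.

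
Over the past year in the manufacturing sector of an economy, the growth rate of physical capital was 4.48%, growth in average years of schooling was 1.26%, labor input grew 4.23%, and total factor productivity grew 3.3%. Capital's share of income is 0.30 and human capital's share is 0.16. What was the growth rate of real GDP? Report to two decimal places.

Labor's share = 1 − 0.3 − 0.16 = 0.54.
Physical capital: 0.3 × 4.48 = 1.344 pp.
Average years of schooling: 0.16 × 1.26 = 0.2016 pp.
Labor input: 0.54 × 4.23 = 2.2842 pp.
Output growth = 3.3 + 3.8298 = 7.1298%.

7.13%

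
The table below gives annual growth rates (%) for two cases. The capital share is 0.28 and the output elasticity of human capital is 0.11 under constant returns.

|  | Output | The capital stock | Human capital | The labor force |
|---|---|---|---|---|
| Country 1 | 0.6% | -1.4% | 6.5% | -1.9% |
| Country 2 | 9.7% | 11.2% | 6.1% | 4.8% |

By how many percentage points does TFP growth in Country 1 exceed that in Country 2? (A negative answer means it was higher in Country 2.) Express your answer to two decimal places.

Labor's share = 1 − 0.28 − 0.11 = 0.61.
Country 1: TFP = 0.6 + 0.392 − 0.715 + 1.159 = 1.436%.
Country 2: TFP = 9.7 − 3.136 − 0.671 − 2.928 = 2.965%.
Difference = 1.436 − (2.965) = -1.529 pp.

-1.53 percentage points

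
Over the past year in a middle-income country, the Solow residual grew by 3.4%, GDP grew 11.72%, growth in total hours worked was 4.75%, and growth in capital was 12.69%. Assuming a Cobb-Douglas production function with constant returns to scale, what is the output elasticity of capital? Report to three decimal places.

gY = gA + α·gK + (1−α)·gL, so gY − gA − gL = α(gK − gL).
11.72 − 3.4 − 4.75 = α × (12.69 − 4.75).
3.57 = 7.94 α, so α = 0.44962.

0.450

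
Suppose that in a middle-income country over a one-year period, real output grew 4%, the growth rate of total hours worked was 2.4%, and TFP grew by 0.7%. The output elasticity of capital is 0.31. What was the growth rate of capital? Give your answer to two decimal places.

Capital growth was 5.30%.

Labor's share = 1 − 0.31 = 0.69.
gY = gA + 0.69×2.4 + 0.31×g.
0.31×g = 4 − 0.7 − 1.656 = 1.644.
g = 1.644 / 0.31 = 5.3032%.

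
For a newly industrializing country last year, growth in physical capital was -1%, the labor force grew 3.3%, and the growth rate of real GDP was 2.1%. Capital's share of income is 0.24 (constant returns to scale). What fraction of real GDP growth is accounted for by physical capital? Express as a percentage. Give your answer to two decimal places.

Physical capital contributed 0.24 × (-1) = -0.24 pp.
Share of growth = -0.24 / 2.1 × 100 = -11.4286%.

Physical capital accounted for -11.43% of growth.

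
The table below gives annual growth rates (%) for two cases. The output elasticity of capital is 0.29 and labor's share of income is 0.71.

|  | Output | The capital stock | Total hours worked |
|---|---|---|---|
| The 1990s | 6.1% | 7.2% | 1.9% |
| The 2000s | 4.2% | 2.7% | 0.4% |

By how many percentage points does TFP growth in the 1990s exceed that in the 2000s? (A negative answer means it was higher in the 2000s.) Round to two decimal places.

-0.47 percentage points

Labor's share = 1 − 0.29 = 0.71.
The 1990s: TFP = 6.1 − 2.088 − 1.349 = 2.663%.
The 2000s: TFP = 4.2 − 0.783 − 0.284 = 3.133%.
Difference = 2.663 − (3.133) = -0.47 pp.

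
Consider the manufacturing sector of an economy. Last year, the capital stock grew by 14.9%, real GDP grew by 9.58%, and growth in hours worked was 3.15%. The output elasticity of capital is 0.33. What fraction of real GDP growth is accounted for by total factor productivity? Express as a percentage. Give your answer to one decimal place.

Labor's share = 1 − 0.33 = 0.67.
The capital stock: 0.33 × 14.9 = 4.917 pp.
Hours worked: 0.67 × 3.15 = 2.1105 pp.
TFP growth = 9.58 − 7.0275 = 2.5525%.
TFP share of growth = 2.5525 / 9.58 × 100 = 26.644%.

26.6%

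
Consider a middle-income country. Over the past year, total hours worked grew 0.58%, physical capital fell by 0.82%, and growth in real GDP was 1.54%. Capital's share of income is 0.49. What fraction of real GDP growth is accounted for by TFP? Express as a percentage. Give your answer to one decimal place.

Labor's share = 1 − 0.49 = 0.51.
Physical capital: 0.49 × (-0.82) = -0.4018 pp.
Total hours worked: 0.51 × 0.58 = 0.2958 pp.
TFP growth = 1.54 + 0.106 = 1.646%.
TFP share of growth = 1.646 / 1.54 × 100 = 106.883%.

TFP accounted for 106.9% of growth.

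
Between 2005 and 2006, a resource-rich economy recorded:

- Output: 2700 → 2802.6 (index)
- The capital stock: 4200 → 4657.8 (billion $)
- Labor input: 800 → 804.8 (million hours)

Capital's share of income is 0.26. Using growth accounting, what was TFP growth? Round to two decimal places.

Output growth = (2802.6 − 2700) / 2700 = 3.8%.
The capital stock growth = (4657.8 − 4200) / 4200 = 10.9%.
Labor input growth = (804.8 − 800) / 800 = 0.6%.
Labor's share = 1 − 0.26 = 0.74.
The capital stock: 0.26 × 10.9 = 2.834 pp.
Labor input: 0.74 × 0.6 = 0.444 pp.
TFP growth = 3.8 − 3.278 = 0.522%.

TFP grew 0.52%.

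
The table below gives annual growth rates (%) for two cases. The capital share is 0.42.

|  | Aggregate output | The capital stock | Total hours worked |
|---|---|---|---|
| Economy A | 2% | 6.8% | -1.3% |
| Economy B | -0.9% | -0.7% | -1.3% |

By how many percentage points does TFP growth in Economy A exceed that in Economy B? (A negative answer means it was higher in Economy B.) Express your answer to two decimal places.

-0.25 percentage points

Labor's share = 1 − 0.42 = 0.58.
Economy A: TFP = 2 − 2.856 + 0.754 = -0.102%.
Economy B: TFP = -0.9 + 0.294 + 0.754 = 0.148%.
Difference = -0.102 − (0.148) = -0.25 pp.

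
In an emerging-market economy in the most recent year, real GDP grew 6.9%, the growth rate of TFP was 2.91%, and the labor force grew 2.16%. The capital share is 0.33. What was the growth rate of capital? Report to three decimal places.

Labor's share = 1 − 0.33 = 0.67.
gY = gA + 0.67×2.16 + 0.33×g.
0.33×g = 6.9 − 2.91 − 1.4472 = 2.5428.
g = 2.5428 / 0.33 = 7.70545%.

7.705%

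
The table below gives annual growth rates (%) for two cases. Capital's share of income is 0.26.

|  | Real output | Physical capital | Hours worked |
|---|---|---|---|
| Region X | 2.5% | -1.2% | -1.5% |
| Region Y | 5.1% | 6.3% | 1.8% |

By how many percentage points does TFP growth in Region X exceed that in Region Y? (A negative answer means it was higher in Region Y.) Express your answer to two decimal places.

Labor's share = 1 − 0.26 = 0.74.
Region X: TFP = 2.5 + 0.312 + 1.11 = 3.922%.
Region Y: TFP = 5.1 − 1.638 − 1.332 = 2.13%.
Difference = 3.922 − (2.13) = 1.792 pp.

1.79 percentage points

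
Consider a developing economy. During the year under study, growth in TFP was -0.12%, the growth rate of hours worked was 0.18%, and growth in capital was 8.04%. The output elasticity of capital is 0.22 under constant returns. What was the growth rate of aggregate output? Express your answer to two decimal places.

1.79%

Labor's share = 1 − 0.22 = 0.78.
Capital: 0.22 × 8.04 = 1.7688 pp.
Hours worked: 0.78 × 0.18 = 0.1404 pp.
Output growth = -0.12 + 1.9092 = 1.7892%.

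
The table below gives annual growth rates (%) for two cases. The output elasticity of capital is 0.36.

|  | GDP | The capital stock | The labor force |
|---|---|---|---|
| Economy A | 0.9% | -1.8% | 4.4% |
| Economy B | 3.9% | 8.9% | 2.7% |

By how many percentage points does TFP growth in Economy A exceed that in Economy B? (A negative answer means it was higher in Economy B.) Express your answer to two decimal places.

Labor's share = 1 − 0.36 = 0.64.
Economy A: TFP = 0.9 + 0.648 − 2.816 = -1.268%.
Economy B: TFP = 3.9 − 3.204 − 1.728 = -1.032%.
Difference = -1.268 − (-1.032) = -0.236 pp.

-0.24 percentage points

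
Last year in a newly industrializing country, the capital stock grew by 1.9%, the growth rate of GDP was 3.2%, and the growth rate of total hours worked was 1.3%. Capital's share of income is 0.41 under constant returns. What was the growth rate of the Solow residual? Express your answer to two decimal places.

Labor's share = 1 − 0.41 = 0.59.
The capital stock: 0.41 × 1.9 = 0.779 pp.
Total hours worked: 0.59 × 1.3 = 0.767 pp.
TFP growth = 3.2 − 1.546 = 1.654%.

The Solow residual growth was 1.65%.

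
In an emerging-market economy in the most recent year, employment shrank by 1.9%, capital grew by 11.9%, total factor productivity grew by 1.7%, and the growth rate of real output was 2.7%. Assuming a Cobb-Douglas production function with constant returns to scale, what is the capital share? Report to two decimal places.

gY = gA + α·gK + (1−α)·gL, so gY − gA − gL = α(gK − gL).
2.7 − 1.7 + 1.9 = α × (11.9 − (-1.9)).
2.9 = 13.8 α, so α = 0.2101.

0.21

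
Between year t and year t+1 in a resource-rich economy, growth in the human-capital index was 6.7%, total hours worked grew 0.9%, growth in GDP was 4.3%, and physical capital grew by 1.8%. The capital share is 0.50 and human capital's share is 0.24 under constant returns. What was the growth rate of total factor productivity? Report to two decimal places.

Total factor productivity grew 1.56%.

Labor's share = 1 − 0.5 − 0.24 = 0.26.
Physical capital: 0.5 × 1.8 = 0.9 pp.
The human-capital index: 0.24 × 6.7 = 1.608 pp.
Total hours worked: 0.26 × 0.9 = 0.234 pp.
TFP growth = 4.3 − 2.742 = 1.558%.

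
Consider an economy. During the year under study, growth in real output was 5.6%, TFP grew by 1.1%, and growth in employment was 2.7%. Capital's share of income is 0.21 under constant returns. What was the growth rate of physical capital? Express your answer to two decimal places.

Labor's share = 1 − 0.21 = 0.79.
gY = gA + 0.79×2.7 + 0.21×g.
0.21×g = 5.6 − 1.1 − 2.133 = 2.367.
g = 2.367 / 0.21 = 11.2714%.

Physical capital grew 11.27%.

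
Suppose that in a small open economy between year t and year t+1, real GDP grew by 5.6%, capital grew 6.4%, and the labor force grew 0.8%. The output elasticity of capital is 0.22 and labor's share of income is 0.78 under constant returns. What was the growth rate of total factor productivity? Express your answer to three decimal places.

Labor's share = 1 − 0.22 = 0.78.
Capital: 0.22 × 6.4 = 1.408 pp.
The labor force: 0.78 × 0.8 = 0.624 pp.
TFP growth = 5.6 − 2.032 = 3.568%.

3.568%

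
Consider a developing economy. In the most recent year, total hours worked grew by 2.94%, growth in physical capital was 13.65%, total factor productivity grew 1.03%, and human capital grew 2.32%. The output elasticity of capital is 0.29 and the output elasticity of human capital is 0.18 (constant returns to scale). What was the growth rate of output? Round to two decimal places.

Labor's share = 1 − 0.29 − 0.18 = 0.53.
Physical capital: 0.29 × 13.65 = 3.9585 pp.
Human capital: 0.18 × 2.32 = 0.4176 pp.
Total hours worked: 0.53 × 2.94 = 1.5582 pp.
Output growth = 1.03 + 5.9343 = 6.9643%.

6.96%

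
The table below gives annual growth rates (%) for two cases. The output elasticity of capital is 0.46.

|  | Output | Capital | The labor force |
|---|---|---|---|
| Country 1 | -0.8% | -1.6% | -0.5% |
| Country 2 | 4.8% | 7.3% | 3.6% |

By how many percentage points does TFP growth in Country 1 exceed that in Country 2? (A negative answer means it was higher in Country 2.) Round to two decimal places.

Labor's share = 1 − 0.46 = 0.54.
Country 1: TFP = -0.8 + 0.736 + 0.27 = 0.206%.
Country 2: TFP = 4.8 − 3.358 − 1.944 = -0.502%.
Difference = 0.206 − (-0.502) = 0.708 pp.

0.71 percentage points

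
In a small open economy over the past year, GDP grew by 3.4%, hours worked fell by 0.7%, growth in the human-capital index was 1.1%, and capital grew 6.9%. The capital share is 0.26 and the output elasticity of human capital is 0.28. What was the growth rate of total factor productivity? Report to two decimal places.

Labor's share = 1 − 0.26 − 0.28 = 0.46.
Capital: 0.26 × 6.9 = 1.794 pp.
The human-capital index: 0.28 × 1.1 = 0.308 pp.
Hours worked: 0.46 × (-0.7) = -0.322 pp.
TFP growth = 3.4 − 1.78 = 1.62%.

Total factor productivity growth was 1.62%.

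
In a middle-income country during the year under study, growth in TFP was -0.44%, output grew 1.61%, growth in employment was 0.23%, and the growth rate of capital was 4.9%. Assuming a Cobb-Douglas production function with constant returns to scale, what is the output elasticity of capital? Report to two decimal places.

gY = gA + α·gK + (1−α)·gL, so gY − gA − gL = α(gK − gL).
1.61 + 0.44 − 0.23 = α × (4.9 − 0.23).
1.82 = 4.67 α, so α = 0.3897.

α = 0.39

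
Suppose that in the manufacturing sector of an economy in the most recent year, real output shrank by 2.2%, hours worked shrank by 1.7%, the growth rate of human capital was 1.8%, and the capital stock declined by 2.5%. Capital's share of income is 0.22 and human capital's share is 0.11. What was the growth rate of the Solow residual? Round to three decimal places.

-0.709%

Labor's share = 1 − 0.22 − 0.11 = 0.67.
The capital stock: 0.22 × (-2.5) = -0.55 pp.
Human capital: 0.11 × 1.8 = 0.198 pp.
Hours worked: 0.67 × (-1.7) = -1.139 pp.
TFP growth = -2.2 + 1.491 = -0.709%.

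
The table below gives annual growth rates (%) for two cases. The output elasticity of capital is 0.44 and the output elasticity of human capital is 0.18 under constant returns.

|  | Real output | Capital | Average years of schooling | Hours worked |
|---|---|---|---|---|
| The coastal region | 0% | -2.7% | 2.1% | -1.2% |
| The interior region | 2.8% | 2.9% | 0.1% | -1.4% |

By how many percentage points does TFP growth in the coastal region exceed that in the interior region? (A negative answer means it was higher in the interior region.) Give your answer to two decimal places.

-0.77 percentage points

Labor's share = 1 − 0.44 − 0.18 = 0.38.
The coastal region: TFP = 0 + 1.188 − 0.378 + 0.456 = 1.266%.
The interior region: TFP = 2.8 − 1.276 − 0.018 + 0.532 = 2.038%.
Difference = 1.266 − (2.038) = -0.772 pp.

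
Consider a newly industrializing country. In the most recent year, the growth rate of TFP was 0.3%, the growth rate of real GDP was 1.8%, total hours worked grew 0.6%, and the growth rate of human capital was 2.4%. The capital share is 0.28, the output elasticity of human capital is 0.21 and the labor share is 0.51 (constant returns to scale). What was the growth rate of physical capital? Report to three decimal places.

2.464%

Labor's share = 1 − 0.28 − 0.21 = 0.51.
gY = gA + 0.21×2.4 + 0.51×0.6 + 0.28×g.
0.28×g = 1.8 − 0.3 − 0.81 = 0.69.
g = 0.69 / 0.28 = 2.46429%.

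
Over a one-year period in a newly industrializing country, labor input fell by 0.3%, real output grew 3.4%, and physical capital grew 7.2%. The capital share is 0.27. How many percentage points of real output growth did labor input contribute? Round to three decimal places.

-0.219 pp

Labor's share = 1 − 0.27 = 0.73.
Contribution = share × growth = 0.73 × (-0.3) = -0.219 pp.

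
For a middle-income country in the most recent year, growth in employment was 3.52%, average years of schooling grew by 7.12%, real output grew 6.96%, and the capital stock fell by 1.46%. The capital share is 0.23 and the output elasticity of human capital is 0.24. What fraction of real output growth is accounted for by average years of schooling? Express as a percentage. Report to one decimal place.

Average years of schooling contributed 0.24 × 7.12 = 1.7088 pp.
Share of growth = 1.7088 / 6.96 × 100 = 24.552%.

Average years of schooling accounted for 24.6% of growth.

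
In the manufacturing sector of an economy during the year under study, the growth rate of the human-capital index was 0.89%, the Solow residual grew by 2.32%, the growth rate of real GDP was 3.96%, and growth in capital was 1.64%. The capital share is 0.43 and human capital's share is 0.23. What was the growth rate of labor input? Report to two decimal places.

Labor's share = 1 − 0.43 − 0.23 = 0.34.
gY = gA + 0.43×1.64 + 0.23×0.89 + 0.34×g.
0.34×g = 3.96 − 2.32 − 0.9099 = 0.7301.
g = 0.7301 / 0.34 = 2.1474%.

Labor input growth was 2.15%.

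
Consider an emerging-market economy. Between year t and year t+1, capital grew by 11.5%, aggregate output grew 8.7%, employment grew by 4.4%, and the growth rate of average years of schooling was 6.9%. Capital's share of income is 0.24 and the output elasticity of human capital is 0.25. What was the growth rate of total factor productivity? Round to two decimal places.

Total factor productivity growth was 1.97%.

Labor's share = 1 − 0.24 − 0.25 = 0.51.
Capital: 0.24 × 11.5 = 2.76 pp.
Average years of schooling: 0.25 × 6.9 = 1.725 pp.
Employment: 0.51 × 4.4 = 2.244 pp.
TFP growth = 8.7 − 6.729 = 1.971%.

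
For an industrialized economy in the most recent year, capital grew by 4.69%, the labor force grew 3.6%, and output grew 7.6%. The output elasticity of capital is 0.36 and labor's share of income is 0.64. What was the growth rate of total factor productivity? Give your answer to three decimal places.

Total factor productivity grew 3.608%.

Labor's share = 1 − 0.36 = 0.64.
Capital: 0.36 × 4.69 = 1.6884 pp.
The labor force: 0.64 × 3.6 = 2.304 pp.
TFP growth = 7.6 − 3.9924 = 3.6076%.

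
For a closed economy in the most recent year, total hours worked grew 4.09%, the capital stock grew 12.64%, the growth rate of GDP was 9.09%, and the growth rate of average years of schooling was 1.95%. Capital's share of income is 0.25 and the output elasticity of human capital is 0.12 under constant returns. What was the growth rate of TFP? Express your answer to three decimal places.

Labor's share = 1 − 0.25 − 0.12 = 0.63.
The capital stock: 0.25 × 12.64 = 3.16 pp.
Average years of schooling: 0.12 × 1.95 = 0.234 pp.
Total hours worked: 0.63 × 4.09 = 2.5767 pp.
TFP growth = 9.09 − 5.9707 = 3.1193%.

3.119%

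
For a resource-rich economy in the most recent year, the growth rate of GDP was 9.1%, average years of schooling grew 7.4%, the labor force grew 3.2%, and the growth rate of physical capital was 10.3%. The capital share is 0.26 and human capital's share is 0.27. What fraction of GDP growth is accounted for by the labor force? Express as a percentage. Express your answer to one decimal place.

Labor's share = 1 − 0.26 − 0.27 = 0.47.
The labor force contributed 0.47 × 3.2 = 1.504 pp.
Share of growth = 1.504 / 9.1 × 100 = 16.527%.

The labor force accounted for 16.5% of growth.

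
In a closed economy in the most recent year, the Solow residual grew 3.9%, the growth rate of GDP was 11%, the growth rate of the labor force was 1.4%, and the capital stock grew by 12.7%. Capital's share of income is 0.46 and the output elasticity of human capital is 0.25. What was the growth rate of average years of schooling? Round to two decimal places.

Labor's share = 1 − 0.46 − 0.25 = 0.29.
gY = gA + 0.46×12.7 + 0.29×1.4 + 0.25×g.
0.25×g = 11 − 3.9 − 6.248 = 0.852.
g = 0.852 / 0.25 = 3.408%.

3.41%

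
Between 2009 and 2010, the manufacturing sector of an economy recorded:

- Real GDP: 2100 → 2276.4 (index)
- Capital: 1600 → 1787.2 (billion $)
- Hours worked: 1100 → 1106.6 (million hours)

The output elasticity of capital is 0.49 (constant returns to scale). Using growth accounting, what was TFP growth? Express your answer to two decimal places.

2.36%

Real GDP growth = (2276.4 − 2100) / 2100 = 8.4%.
Capital growth = (1787.2 − 1600) / 1600 = 11.7%.
Hours worked growth = (1106.6 − 1100) / 1100 = 0.6%.
Labor's share = 1 − 0.49 = 0.51.
Capital: 0.49 × 11.7 = 5.733 pp.
Hours worked: 0.51 × 0.6 = 0.306 pp.
TFP growth = 8.4 − 6.039 = 2.361%.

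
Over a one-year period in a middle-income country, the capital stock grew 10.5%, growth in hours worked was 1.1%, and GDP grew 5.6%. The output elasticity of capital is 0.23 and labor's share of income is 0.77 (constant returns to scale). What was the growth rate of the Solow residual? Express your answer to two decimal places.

The Solow residual growth was 2.34%.

Labor's share = 1 − 0.23 = 0.77.
The capital stock: 0.23 × 10.5 = 2.415 pp.
Hours worked: 0.77 × 1.1 = 0.847 pp.
TFP growth = 5.6 − 3.262 = 2.338%.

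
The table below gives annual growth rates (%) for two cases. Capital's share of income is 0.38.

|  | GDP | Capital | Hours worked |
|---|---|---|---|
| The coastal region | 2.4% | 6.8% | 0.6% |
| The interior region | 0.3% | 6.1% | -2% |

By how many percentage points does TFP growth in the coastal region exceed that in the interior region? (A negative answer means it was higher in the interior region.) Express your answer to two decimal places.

0.22 percentage points

Labor's share = 1 − 0.38 = 0.62.
The coastal region: TFP = 2.4 − 2.584 − 0.372 = -0.556%.
The interior region: TFP = 0.3 − 2.318 + 1.24 = -0.778%.
Difference = -0.556 − (-0.778) = 0.222 pp.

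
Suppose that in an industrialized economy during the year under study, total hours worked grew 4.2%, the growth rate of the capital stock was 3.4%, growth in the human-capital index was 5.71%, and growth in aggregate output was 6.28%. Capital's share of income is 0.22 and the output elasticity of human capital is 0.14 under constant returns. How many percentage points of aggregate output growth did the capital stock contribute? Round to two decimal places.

0.75 pp

Contribution = share × growth = 0.22 × 3.4 = 0.748 pp.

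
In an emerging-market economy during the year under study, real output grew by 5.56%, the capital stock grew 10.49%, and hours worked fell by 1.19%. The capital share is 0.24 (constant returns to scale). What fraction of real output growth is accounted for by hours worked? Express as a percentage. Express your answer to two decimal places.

Labor's share = 1 − 0.24 = 0.76.
Hours worked contributed 0.76 × (-1.19) = -0.9044 pp.
Share of growth = -0.9044 / 5.56 × 100 = -16.2662%.

Hours worked accounted for -16.27% of growth.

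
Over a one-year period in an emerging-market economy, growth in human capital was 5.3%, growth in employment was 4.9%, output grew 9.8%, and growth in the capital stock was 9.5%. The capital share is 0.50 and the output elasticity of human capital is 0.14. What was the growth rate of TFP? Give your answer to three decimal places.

Labor's share = 1 − 0.5 − 0.14 = 0.36.
The capital stock: 0.5 × 9.5 = 4.75 pp.
Human capital: 0.14 × 5.3 = 0.742 pp.
Employment: 0.36 × 4.9 = 1.764 pp.
TFP growth = 9.8 − 7.256 = 2.544%.

2.544%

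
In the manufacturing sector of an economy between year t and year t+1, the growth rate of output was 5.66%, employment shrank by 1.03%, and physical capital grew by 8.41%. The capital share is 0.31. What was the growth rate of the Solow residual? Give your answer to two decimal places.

Labor's share = 1 − 0.31 = 0.69.
Physical capital: 0.31 × 8.41 = 2.6071 pp.
Employment: 0.69 × (-1.03) = -0.7107 pp.
TFP growth = 5.66 − 1.8964 = 3.7636%.

The Solow residual grew 3.76%.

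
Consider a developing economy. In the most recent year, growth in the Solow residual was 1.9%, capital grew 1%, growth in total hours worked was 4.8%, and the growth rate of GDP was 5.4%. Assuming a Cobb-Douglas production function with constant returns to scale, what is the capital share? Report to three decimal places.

gY = gA + α·gK + (1−α)·gL, so gY − gA − gL = α(gK − gL).
5.4 − 1.9 − 4.8 = α × (1 − 4.8).
-1.3 = -3.8 α, so α = 0.34211.

0.342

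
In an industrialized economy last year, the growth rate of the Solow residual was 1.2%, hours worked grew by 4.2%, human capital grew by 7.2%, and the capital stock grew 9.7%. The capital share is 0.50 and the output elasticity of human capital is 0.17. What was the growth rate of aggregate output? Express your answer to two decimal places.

Labor's share = 1 − 0.5 − 0.17 = 0.33.
The capital stock: 0.5 × 9.7 = 4.85 pp.
Human capital: 0.17 × 7.2 = 1.224 pp.
Hours worked: 0.33 × 4.2 = 1.386 pp.
Output growth = 1.2 + 7.46 = 8.66%.

8.66%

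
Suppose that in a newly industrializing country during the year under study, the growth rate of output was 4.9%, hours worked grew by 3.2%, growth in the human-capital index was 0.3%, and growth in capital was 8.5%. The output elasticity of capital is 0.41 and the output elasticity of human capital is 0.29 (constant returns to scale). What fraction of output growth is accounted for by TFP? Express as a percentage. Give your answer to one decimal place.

Labor's share = 1 − 0.41 − 0.29 = 0.3.
Capital: 0.41 × 8.5 = 3.485 pp.
The human-capital index: 0.29 × 0.3 = 0.087 pp.
Hours worked: 0.3 × 3.2 = 0.96 pp.
TFP growth = 4.9 − 4.532 = 0.368%.
TFP share of growth = 0.368 / 4.9 × 100 = 7.51%.

7.5%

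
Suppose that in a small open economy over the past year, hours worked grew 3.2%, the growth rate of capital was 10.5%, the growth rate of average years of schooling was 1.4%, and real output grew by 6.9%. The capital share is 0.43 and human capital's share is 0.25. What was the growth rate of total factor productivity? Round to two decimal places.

1.01%

Labor's share = 1 − 0.43 − 0.25 = 0.32.
Capital: 0.43 × 10.5 = 4.515 pp.
Average years of schooling: 0.25 × 1.4 = 0.35 pp.
Hours worked: 0.32 × 3.2 = 1.024 pp.
TFP growth = 6.9 − 5.889 = 1.011%.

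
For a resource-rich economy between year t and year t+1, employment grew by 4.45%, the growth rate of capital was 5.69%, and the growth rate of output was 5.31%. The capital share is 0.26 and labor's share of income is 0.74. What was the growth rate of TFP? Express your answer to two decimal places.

0.54%

Labor's share = 1 − 0.26 = 0.74.
Capital: 0.26 × 5.69 = 1.4794 pp.
Employment: 0.74 × 4.45 = 3.293 pp.
TFP growth = 5.31 − 4.7724 = 0.5376%.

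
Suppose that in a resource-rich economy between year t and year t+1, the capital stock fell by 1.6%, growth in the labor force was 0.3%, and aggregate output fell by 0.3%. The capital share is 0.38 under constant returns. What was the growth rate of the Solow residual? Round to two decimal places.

0.12%

Labor's share = 1 − 0.38 = 0.62.
The capital stock: 0.38 × (-1.6) = -0.608 pp.
The labor force: 0.62 × 0.3 = 0.186 pp.
TFP growth = -0.3 + 0.422 = 0.122%.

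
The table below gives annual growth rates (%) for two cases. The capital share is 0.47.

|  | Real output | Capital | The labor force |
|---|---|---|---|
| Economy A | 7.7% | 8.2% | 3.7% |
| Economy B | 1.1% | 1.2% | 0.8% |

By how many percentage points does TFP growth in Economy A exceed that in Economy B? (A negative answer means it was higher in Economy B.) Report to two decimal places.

Labor's share = 1 − 0.47 = 0.53.
Economy A: TFP = 7.7 − 3.854 − 1.961 = 1.885%.
Economy B: TFP = 1.1 − 0.564 − 0.424 = 0.112%.
Difference = 1.885 − (0.112) = 1.773 pp.

1.77 percentage points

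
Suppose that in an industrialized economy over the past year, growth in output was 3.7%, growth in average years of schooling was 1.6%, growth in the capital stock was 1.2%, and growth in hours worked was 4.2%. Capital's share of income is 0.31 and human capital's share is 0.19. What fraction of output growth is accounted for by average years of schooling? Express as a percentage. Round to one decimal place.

8.2%

Average years of schooling contributed 0.19 × 1.6 = 0.304 pp.
Share of growth = 0.304 / 3.7 × 100 = 8.216%.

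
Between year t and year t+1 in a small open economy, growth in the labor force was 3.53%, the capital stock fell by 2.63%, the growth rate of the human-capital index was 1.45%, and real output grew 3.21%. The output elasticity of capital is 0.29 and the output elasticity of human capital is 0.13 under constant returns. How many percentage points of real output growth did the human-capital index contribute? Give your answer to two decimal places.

Contribution = share × growth = 0.13 × 1.45 = 0.1885 pp.

0.19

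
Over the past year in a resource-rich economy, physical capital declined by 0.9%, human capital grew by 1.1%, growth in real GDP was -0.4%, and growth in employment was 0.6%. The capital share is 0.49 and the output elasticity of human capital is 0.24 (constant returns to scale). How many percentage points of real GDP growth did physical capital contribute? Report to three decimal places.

Contribution = share × growth = 0.49 × (-0.9) = -0.441 pp.

-0.441 pp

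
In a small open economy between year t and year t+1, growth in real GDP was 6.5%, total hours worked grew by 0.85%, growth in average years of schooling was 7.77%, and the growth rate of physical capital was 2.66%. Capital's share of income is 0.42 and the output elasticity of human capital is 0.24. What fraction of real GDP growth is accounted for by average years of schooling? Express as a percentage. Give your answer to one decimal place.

Average years of schooling accounted for 28.7% of growth.

Average years of schooling contributed 0.24 × 7.77 = 1.8648 pp.
Share of growth = 1.8648 / 6.5 × 100 = 28.689%.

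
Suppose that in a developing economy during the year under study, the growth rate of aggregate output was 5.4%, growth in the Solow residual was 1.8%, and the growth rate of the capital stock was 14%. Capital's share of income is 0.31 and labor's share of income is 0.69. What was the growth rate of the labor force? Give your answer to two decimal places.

-1.07%

Labor's share = 1 − 0.31 = 0.69.
gY = gA + 0.31×14 + 0.69×g.
0.69×g = 5.4 − 1.8 − 4.34 = -0.74.
g = -0.74 / 0.69 = -1.0725%.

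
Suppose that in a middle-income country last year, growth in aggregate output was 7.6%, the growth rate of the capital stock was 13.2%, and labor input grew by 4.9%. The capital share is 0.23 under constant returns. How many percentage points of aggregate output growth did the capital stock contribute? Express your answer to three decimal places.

Contribution = share × growth = 0.23 × 13.2 = 3.036 pp.

3.036 percentage points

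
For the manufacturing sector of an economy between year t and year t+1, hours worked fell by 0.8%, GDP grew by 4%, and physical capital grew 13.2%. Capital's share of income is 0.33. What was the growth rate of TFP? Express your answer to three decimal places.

0.180%

Labor's share = 1 − 0.33 = 0.67.
Physical capital: 0.33 × 13.2 = 4.356 pp.
Hours worked: 0.67 × (-0.8) = -0.536 pp.
TFP growth = 4 − 3.82 = 0.18%.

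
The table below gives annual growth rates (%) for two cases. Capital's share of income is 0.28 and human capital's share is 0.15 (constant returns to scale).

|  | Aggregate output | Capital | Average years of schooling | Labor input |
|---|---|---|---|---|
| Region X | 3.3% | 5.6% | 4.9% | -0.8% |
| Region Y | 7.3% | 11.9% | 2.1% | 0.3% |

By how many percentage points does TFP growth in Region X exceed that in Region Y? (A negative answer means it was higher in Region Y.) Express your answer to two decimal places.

Labor's share = 1 − 0.28 − 0.15 = 0.57.
Region X: TFP = 3.3 − 1.568 − 0.735 + 0.456 = 1.453%.
Region Y: TFP = 7.3 − 3.332 − 0.315 − 0.171 = 3.482%.
Difference = 1.453 − (3.482) = -2.029 pp.

-2.03 percentage points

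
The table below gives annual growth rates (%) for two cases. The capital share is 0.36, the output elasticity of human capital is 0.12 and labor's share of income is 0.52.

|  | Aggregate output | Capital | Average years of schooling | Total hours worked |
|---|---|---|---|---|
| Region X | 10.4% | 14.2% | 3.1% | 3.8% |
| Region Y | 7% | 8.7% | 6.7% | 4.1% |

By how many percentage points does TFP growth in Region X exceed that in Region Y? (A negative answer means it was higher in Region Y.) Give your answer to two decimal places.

Labor's share = 1 − 0.36 − 0.12 = 0.52.
Region X: TFP = 10.4 − 5.112 − 0.372 − 1.976 = 2.94%.
Region Y: TFP = 7 − 3.132 − 0.804 − 2.132 = 0.932%.
Difference = 2.94 − (0.932) = 2.008 pp.

2.01 percentage points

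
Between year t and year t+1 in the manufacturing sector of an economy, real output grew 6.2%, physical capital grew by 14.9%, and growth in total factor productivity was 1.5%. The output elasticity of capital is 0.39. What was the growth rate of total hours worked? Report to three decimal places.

-1.821%

Labor's share = 1 − 0.39 = 0.61.
gY = gA + 0.39×14.9 + 0.61×g.
0.61×g = 6.2 − 1.5 − 5.811 = -1.111.
g = -1.111 / 0.61 = -1.82131%.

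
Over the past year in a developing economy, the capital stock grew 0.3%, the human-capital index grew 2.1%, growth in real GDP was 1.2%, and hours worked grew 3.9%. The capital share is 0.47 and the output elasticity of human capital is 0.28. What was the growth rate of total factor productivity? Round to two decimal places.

-0.50%

Labor's share = 1 − 0.47 − 0.28 = 0.25.
The capital stock: 0.47 × 0.3 = 0.141 pp.
The human-capital index: 0.28 × 2.1 = 0.588 pp.
Hours worked: 0.25 × 3.9 = 0.975 pp.
TFP growth = 1.2 − 1.704 = -0.504%.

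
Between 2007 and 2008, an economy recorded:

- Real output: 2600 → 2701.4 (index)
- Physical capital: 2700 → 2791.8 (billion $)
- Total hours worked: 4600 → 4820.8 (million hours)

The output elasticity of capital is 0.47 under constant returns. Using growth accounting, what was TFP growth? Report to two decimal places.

Real output growth = (2701.4 − 2600) / 2600 = 3.9%.
Physical capital growth = (2791.8 − 2700) / 2700 = 3.4%.
Total hours worked growth = (4820.8 − 4600) / 4600 = 4.8%.
Labor's share = 1 − 0.47 = 0.53.
Physical capital: 0.47 × 3.4 = 1.598 pp.
Total hours worked: 0.53 × 4.8 = 2.544 pp.
TFP growth = 3.9 − 4.142 = -0.242%.

-0.24%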